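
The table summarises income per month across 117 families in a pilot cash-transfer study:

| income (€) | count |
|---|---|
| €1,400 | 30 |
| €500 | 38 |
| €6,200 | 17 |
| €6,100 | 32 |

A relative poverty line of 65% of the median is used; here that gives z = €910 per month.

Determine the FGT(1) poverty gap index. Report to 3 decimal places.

Below the line: 38×€500 (q = 38 of N = 117).
Relative gaps: (910−500)/910 = 0.4505 (×38).
Sum of shortfalls = 17.120879; P₁ averages over all N: 17.120879 / 117 = 0.146.

0.146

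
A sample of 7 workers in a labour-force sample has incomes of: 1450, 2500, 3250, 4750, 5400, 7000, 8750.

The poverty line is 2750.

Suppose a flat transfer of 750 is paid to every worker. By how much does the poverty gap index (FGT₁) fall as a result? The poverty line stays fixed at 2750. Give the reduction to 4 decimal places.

0.0519

Before: below the line — 1450, 2500; poverty gap index (FGT₁) = 0.080519.
After the 750 transfer: below the line — 2200; poverty gap index (FGT₁) = 0.028571.
Reduction = 0.080519 − 0.028571 = 0.0519.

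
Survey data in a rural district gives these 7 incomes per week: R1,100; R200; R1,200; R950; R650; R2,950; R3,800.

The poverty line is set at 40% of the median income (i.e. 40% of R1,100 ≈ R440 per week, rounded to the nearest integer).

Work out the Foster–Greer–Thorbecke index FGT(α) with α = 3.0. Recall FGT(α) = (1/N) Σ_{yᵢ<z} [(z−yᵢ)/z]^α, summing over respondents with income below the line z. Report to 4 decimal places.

0.0232

Poor units: R200 (q = 1 of N = 7).
Gap ratios (z−y)/z: (440−200)/440 = 0.5455.
Raised to α = 3.0: 0.16228.
Sum = 0.162284; FGT(3.0) = 0.162284 / 7 = 0.0232.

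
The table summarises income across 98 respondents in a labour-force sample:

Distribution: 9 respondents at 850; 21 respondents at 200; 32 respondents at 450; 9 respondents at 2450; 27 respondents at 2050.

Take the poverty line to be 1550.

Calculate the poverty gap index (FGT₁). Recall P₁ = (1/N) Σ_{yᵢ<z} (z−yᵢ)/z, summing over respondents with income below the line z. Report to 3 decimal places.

0.460

Below z: 21×200, 32×450, 9×850 (q = 62 of N = 98).
Shortfall ratios: (1550−200)/1550 = 0.8710 (×21); (1550−450)/1550 = 0.7097 (×32); (1550−850)/1550 = 0.4516 (×9).
Sum of shortfalls = 45.064516; P₁ averages over all N: 45.064516 / 98 = 0.460.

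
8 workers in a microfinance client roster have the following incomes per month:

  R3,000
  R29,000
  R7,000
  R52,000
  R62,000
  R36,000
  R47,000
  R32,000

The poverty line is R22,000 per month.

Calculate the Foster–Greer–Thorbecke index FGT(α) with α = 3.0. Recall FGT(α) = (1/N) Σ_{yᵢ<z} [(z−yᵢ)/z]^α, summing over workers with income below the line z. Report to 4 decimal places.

0.1201

Below z: R3,000, R7,000 (q = 2 of N = 8).
Shortfall ratios: (22000−3000)/22000 = 0.8636; (22000−7000)/22000 = 0.6818.
Raised to α = 3.0: 0.64416; 0.31696.
Sum = 0.961119; FGT(3.0) = 0.961119 / 8 = 0.1201.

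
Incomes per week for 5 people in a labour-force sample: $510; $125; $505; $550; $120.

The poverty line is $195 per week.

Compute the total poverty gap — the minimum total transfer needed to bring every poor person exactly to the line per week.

$145

Poor units: $120, $125 (q = 2 of N = 5).
Individual gaps: 195−120 = 75; 195−125 = 70.
Aggregate gap = $145.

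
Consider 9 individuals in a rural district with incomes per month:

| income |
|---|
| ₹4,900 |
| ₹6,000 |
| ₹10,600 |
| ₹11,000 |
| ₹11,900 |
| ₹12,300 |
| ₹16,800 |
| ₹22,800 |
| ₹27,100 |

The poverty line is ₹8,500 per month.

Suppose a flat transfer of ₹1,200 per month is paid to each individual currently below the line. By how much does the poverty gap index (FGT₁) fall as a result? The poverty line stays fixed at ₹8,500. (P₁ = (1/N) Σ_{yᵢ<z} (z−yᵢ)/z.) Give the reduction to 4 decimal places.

0.0314

Before: below the line — ₹4,900, ₹6,000; poverty gap index (FGT₁) = 0.079739.
After the ₹1,200 transfer: below the line — ₹6,100, ₹7,200; poverty gap index (FGT₁) = 0.048366.
Reduction = 0.079739 − 0.048366 = 0.0314.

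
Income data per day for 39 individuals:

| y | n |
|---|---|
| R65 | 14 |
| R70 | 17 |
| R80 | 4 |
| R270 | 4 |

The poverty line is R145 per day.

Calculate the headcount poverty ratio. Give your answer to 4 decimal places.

0.8974

35 of the 39 individuals have income below R145.
H = 35/39 = 0.8974.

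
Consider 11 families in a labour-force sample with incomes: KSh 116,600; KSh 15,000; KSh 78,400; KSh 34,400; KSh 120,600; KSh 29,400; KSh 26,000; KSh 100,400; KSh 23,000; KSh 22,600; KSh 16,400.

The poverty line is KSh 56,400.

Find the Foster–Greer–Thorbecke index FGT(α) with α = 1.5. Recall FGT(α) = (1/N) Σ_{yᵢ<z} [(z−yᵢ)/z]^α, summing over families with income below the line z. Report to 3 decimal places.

Below z: KSh 15,000, KSh 16,400, KSh 22,600, KSh 23,000, KSh 26,000, KSh 29,400, KSh 34,400 (q = 7 of N = 11).
Relative gaps: (56400−15000)/56400 = 0.7340; (56400−16400)/56400 = 0.7092; (56400−22600)/56400 = 0.5993; (56400−23000)/56400 = 0.5922; (56400−26000)/56400 = 0.5390; (56400−29400)/56400 = 0.4787; (56400−34400)/56400 = 0.3901.
Raised to α = 1.5: 0.62890; 0.59727; 0.46393; 0.45572; 0.39572; 0.33123; 0.24362.
Sum = 3.116401; FGT(1.5) = 3.116401 / 11 = 0.283.

0.283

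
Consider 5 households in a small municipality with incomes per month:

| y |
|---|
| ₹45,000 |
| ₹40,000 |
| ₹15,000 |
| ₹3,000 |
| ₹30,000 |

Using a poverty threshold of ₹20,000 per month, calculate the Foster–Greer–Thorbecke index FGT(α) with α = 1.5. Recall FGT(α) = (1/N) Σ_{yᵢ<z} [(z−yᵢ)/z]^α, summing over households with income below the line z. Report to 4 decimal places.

0.1817

Poor units: ₹3,000, ₹15,000 (q = 2 of N = 5).
Relative gaps: (20000−3000)/20000 = 0.8500; (20000−15000)/20000 = 0.2500.
Raised to α = 1.5: 0.78366; 0.12500.
Sum = 0.908661; FGT(1.5) = 0.908661 / 5 = 0.1817.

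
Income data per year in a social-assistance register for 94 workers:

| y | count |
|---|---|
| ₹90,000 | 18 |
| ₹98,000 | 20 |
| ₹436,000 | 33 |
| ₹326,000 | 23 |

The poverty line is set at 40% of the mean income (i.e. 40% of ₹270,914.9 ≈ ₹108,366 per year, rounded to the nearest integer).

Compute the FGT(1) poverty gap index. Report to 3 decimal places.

0.053

Below the line: 18×₹90,000, 20×₹98,000 (q = 38 of N = 94).
Shortfall ratios: (108366−90000)/108366 = 0.1695 (×18); (108366−98000)/108366 = 0.0957 (×20).
Σ = 4.963808. Dividing by the full population N = 94 gives P₁ = 0.053.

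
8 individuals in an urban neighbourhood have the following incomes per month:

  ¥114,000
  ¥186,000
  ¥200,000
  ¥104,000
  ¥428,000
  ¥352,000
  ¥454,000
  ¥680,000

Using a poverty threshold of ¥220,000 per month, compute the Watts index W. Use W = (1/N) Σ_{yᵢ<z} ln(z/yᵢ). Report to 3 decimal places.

Below the line: ¥104,000, ¥114,000, ¥186,000, ¥200,000 (q = 4 of N = 8).
Log gaps: ln(220000/104000) = 0.7492; ln(220000/114000) = 0.6574; ln(220000/186000) = 0.1679; ln(220000/200000) = 0.0953.
W = 1.669857 / 8 = 0.209.

0.209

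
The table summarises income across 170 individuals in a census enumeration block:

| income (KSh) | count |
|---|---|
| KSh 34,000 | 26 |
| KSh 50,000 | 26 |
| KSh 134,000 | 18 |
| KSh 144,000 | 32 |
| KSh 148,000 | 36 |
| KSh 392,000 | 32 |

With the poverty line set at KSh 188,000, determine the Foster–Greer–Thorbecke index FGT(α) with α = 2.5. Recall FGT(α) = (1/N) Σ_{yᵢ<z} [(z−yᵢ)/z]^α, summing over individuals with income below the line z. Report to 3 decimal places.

Poor units: 26×KSh 34,000, 26×KSh 50,000, 18×KSh 134,000, 32×KSh 144,000, 36×KSh 148,000 (q = 138 of N = 170).
Normalized shortfalls: (188000−34000)/188000 = 0.8191 (×26); (188000−50000)/188000 = 0.7340 (×26); (188000−134000)/188000 = 0.2872 (×18); (188000−144000)/188000 = 0.2340 (×32); (188000−148000)/188000 = 0.2128 (×36).
Raised to α = 2.5: 0.60731 (×26); 0.46164 (×26); 0.04422 (×18); 0.02650 (×32); 0.02088 (×36).
Sum = 30.188185; FGT(2.5) = 30.188185 / 170 = 0.178.

0.178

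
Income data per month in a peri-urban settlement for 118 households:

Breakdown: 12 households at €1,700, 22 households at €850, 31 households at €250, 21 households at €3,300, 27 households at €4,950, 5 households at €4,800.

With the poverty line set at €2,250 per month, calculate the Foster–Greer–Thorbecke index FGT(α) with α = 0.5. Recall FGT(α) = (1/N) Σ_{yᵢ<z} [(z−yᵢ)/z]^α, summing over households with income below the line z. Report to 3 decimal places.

Incomes under z: 31×€250, 22×€850, 12×€1,700 (q = 65 of N = 118).
Relative gaps: (2250−250)/2250 = 0.8889 (×31); (2250−850)/2250 = 0.6222 (×22); (2250−1700)/2250 = 0.2444 (×12).
Raised to α = 0.5: 0.94281 (×31); 0.78881 (×22); 0.49441 (×12).
Sum = 52.513873; FGT(0.5) = 52.513873 / 118 = 0.445.

0.445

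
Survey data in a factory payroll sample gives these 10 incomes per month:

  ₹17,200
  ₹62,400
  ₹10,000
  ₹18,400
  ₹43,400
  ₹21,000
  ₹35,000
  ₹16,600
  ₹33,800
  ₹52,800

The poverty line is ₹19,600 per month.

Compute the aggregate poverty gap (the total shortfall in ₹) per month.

₹16,200

Below the line: ₹10,000, ₹16,600, ₹17,200, ₹18,400 (q = 4 of N = 10).
Individual gaps: 19600−10000 = 9600; 19600−16600 = 3000; 19600−17200 = 2400; 19600−18400 = 1200.
Aggregate gap = ₹16,200.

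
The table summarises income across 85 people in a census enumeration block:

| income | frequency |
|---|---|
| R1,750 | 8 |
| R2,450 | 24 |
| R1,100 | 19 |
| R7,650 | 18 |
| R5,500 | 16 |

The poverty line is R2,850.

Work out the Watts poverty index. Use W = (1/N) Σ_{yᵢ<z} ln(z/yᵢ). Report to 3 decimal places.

0.301

Below the line: 19×R1,100, 8×R1,750, 24×R2,450 (q = 51 of N = 85).
ln(z/y) terms: ln(2850/1100) = 0.9520 (×19); ln(2850/1750) = 0.4877 (×8); ln(2850/2450) = 0.1512 (×24).
W = 25.619336 / 85 = 0.301.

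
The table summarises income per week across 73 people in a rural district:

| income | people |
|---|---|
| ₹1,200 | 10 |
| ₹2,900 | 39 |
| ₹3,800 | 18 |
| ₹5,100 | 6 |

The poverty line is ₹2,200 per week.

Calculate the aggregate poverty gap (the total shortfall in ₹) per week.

Below z: 10×₹1,200 (q = 10 of N = 73).
Individual gaps: 10×(2200−1200) = 10000.
Aggregate gap = ₹10,000.

₹10,000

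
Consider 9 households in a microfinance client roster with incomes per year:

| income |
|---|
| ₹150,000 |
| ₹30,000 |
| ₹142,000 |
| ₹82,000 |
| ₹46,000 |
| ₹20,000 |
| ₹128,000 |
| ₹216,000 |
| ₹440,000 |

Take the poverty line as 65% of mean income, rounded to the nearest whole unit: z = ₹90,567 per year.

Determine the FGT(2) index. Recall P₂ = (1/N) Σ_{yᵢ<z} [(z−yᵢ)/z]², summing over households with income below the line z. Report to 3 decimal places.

Incomes under z: ₹20,000, ₹30,000, ₹46,000, ₹82,000 (q = 4 of N = 9).
Relative gaps: (90567−20000)/90567 = 0.7792; (90567−30000)/90567 = 0.6688; (90567−46000)/90567 = 0.4921; (90567−82000)/90567 = 0.0946.
Squared: 0.6071; 0.4472; 0.2422; 0.0089.
Sum = 1.305435; P₂ = 1.305435 / 9 = 0.145.

0.145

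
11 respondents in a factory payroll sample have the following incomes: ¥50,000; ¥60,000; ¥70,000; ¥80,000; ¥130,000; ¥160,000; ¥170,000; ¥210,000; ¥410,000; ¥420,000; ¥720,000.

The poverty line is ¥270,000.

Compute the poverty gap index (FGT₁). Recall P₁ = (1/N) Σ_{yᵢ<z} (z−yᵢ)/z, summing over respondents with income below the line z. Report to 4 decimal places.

Below z: ¥50,000, ¥60,000, ¥70,000, ¥80,000, ¥130,000, ¥160,000, ¥170,000, ¥210,000 (q = 8 of N = 11).
Shortfall ratios: (270000−50000)/270000 = 0.8148; (270000−60000)/270000 = 0.7778; (270000−70000)/270000 = 0.7407; (270000−80000)/270000 = 0.7037; (270000−130000)/270000 = 0.5185; (270000−160000)/270000 = 0.4074; (270000−170000)/270000 = 0.3704; (270000−210000)/270000 = 0.2222.
Σ = 4.555556. Dividing by the full population N = 11 gives P₁ = 0.4141.

0.4141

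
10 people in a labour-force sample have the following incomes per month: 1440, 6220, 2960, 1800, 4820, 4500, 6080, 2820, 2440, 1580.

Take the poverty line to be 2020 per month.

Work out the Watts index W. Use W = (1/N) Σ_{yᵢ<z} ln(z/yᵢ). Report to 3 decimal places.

0.070

Poor units: 1440, 1580, 1800 (q = 3 of N = 10).
ln(z/y) terms: ln(2020/1440) = 0.3385; ln(2020/1580) = 0.2457; ln(2020/1800) = 0.1153.
W = 0.699438 / 10 = 0.070.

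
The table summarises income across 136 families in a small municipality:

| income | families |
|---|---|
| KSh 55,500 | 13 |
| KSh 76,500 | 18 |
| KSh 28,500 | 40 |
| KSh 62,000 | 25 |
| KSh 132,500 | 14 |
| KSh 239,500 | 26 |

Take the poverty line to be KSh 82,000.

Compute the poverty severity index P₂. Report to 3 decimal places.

Poor units: 40×KSh 28,500, 13×KSh 55,500, 25×KSh 62,000, 18×KSh 76,500 (q = 96 of N = 136).
Relative gaps: (82000−28500)/82000 = 0.6524 (×40); (82000−55500)/82000 = 0.3232 (×13); (82000−62000)/82000 = 0.2439 (×25); (82000−76500)/82000 = 0.0671 (×18).
Squared: 0.4257 (×40); 0.1044 (×13); 0.0595 (×25); 0.0045 (×18).
Sum = 19.952967; P₂ = 19.952967 / 136 = 0.147.

0.147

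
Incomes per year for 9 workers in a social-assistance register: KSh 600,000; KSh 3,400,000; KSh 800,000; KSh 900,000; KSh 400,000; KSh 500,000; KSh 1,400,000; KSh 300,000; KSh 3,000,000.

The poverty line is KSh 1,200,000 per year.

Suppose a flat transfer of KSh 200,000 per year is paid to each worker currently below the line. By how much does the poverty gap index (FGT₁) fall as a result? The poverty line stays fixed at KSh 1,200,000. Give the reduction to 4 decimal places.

Before: below the line — KSh 300,000, KSh 400,000, KSh 500,000, KSh 600,000, KSh 800,000, KSh 900,000; poverty gap index (FGT₁) = 0.342593.
After the KSh 200,000 transfer: below the line — KSh 500,000, KSh 600,000, KSh 700,000, KSh 800,000, KSh 1,000,000, KSh 1,100,000; poverty gap index (FGT₁) = 0.231481.
Reduction = 0.342593 − 0.231481 = 0.1111.

0.1111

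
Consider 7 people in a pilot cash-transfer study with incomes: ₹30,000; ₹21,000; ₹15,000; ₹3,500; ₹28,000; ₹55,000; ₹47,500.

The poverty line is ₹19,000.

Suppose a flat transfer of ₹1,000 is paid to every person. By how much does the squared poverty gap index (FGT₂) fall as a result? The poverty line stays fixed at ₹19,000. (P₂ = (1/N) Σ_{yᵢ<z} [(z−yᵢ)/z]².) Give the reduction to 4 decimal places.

0.0146

Before: below the line — ₹3,500, ₹15,000; squared poverty gap index (FGT₂) = 0.101405.
After the ₹1,000 transfer: below the line — ₹4,500, ₹16,000; squared poverty gap index (FGT₂) = 0.086763.
Reduction = 0.101405 − 0.086763 = 0.0146.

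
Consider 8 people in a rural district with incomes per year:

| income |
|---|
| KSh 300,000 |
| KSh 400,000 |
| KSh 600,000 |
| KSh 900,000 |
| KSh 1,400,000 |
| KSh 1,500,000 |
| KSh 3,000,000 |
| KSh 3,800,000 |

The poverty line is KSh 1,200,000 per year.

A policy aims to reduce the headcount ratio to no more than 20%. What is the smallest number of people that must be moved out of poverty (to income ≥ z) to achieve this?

3

4 of the 8 people are poor, so H = 4/8 = 0.500.
A headcount ratio of at most 20% allows at most ⌊0.20 × 8⌋ = 1 poor people.
So at least 4 − 1 = 3 must be lifted.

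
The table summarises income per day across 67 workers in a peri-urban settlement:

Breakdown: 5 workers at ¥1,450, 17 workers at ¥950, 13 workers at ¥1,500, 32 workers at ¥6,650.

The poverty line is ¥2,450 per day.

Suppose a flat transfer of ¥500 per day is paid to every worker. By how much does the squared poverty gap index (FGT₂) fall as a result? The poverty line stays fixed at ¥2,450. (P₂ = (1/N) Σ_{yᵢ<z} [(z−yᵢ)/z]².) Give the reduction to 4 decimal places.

Before: below the line — 17×¥950, 5×¥1,450, 13×¥1,500; squared poverty gap index (FGT₂) = 0.136715.
After the ¥500 transfer: below the line — 17×¥1,450, 5×¥1,950, 13×¥2,000; squared poverty gap index (FGT₂) = 0.051925.
Reduction = 0.136715 − 0.051925 = 0.0848.

0.0848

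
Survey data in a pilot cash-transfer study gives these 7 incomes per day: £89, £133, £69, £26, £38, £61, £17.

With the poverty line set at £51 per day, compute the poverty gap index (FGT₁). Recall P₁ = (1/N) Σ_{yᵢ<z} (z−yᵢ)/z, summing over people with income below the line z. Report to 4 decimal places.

Incomes under z: £17, £26, £38 (q = 3 of N = 7).
Relative gaps: (51−17)/51 = 0.6667; (51−26)/51 = 0.4902; (51−38)/51 = 0.2549.
Σ = 1.411765. Dividing by the full population N = 7 gives P₁ = 0.2017.

0.2017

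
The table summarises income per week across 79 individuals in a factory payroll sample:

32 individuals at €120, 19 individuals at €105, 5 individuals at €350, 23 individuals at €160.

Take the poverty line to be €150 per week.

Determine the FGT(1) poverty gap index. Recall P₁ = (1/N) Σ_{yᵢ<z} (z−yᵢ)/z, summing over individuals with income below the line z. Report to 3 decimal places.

0.153

Below z: 19×€105, 32×€120 (q = 51 of N = 79).
Gap ratios (z−y)/z: (150−105)/150 = 0.3000 (×19); (150−120)/150 = 0.2000 (×32).
Σ = 12.100000. Dividing by the full population N = 79 gives P₁ = 0.153.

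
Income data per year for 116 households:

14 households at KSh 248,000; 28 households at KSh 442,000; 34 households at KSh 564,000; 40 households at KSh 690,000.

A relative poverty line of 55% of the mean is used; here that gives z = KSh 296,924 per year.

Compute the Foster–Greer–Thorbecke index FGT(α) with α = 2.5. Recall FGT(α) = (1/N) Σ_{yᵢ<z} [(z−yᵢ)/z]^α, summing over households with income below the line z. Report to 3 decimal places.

0.001

Below z: 14×KSh 248,000 (q = 14 of N = 116).
Normalized shortfalls: (296924−248000)/296924 = 0.1648 (×14).
Raised to α = 2.5: 0.01102 (×14).
Sum = 0.154284; FGT(2.5) = 0.154284 / 116 = 0.001.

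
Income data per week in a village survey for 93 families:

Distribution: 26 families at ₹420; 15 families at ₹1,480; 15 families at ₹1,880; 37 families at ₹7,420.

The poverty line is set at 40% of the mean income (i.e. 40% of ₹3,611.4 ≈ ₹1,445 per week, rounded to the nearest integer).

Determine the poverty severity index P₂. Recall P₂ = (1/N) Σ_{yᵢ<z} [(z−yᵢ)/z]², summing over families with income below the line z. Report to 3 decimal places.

Below z: 26×₹420 (q = 26 of N = 93).
Relative gaps: (1445−420)/1445 = 0.7093 (×26).
Squared: 0.5032 (×26).
Sum = 13.082339; P₂ = 13.082339 / 93 = 0.141.

0.141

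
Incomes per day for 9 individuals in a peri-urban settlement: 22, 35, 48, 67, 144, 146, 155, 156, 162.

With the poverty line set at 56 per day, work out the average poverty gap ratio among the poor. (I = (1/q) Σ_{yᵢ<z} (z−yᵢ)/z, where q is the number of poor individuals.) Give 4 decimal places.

Below the line: 22, 35, 48 (q = 3 of N = 9).
Relative gaps: 0.6071, 0.3750, 0.1429; sum = 1.125000.
The income-gap ratio divides by q (the poor only): 1.125000 / 3 = 0.3750.

0.3750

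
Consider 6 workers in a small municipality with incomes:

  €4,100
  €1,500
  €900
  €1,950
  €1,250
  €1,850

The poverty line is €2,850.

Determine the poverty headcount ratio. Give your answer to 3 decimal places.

5 of the 6 workers have income below €2,850.
H = 5/6 = 0.833.

0.833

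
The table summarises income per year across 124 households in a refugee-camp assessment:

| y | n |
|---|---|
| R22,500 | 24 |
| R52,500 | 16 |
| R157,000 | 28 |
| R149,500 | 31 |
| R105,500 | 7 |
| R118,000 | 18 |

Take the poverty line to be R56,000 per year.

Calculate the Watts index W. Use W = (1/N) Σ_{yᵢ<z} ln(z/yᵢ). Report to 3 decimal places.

Below z: 24×R22,500, 16×R52,500 (q = 40 of N = 124).
Log shortfalls: ln(56000/22500) = 0.9118 (×24); ln(56000/52500) = 0.0645 (×16).
W = 22.916689 / 124 = 0.185.

0.185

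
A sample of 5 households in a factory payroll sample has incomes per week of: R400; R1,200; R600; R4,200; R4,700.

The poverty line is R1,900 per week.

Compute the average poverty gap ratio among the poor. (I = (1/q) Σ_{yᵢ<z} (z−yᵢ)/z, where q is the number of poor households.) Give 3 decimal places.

Incomes under z: R400, R600, R1,200 (q = 3 of N = 5).
Shortfall ratios (z−y)/z: 0.7895, 0.6842, 0.3684; sum = 1.842105.
The income-gap ratio divides by q (the poor only): 1.842105 / 3 = 0.614.

0.614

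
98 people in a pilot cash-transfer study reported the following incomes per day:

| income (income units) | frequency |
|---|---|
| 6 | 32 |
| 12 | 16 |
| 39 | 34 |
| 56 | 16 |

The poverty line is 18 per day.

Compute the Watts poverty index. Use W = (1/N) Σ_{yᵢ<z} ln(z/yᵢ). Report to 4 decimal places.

0.4249

Incomes under z: 32×6, 16×12 (q = 48 of N = 98).
ln(z/y) terms: ln(18/6) = 1.0986 (×32); ln(18/12) = 0.4055 (×16).
W = 41.643035 / 98 = 0.4249.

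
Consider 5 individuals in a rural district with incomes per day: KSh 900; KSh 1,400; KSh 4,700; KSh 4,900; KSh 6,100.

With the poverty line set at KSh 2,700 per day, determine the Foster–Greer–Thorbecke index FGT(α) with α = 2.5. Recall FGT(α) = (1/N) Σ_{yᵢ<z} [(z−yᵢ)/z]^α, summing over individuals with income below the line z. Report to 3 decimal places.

Incomes under z: KSh 900, KSh 1,400 (q = 2 of N = 5).
Gap ratios (z−y)/z: (2700−900)/2700 = 0.6667; (2700−1400)/2700 = 0.4815.
Raised to α = 2.5: 0.36289; 0.16086.
Sum = 0.523748; FGT(2.5) = 0.523748 / 5 = 0.105.

0.105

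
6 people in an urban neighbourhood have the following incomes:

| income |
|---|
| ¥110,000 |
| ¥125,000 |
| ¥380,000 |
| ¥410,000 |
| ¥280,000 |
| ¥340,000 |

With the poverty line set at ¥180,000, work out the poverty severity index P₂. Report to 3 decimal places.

Below z: ¥110,000, ¥125,000 (q = 2 of N = 6).
Shortfall ratios: (180000−110000)/180000 = 0.3889; (180000−125000)/180000 = 0.3056.
Squared: 0.1512; 0.0934.
Sum = 0.244599; P₂ = 0.244599 / 6 = 0.041.

0.041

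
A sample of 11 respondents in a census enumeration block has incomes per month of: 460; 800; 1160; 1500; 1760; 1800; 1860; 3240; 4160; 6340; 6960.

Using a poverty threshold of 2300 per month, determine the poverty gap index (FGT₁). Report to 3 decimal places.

0.267

Below the line: 460, 800, 1160, 1500, 1760, 1800, 1860 (q = 7 of N = 11).
Gap ratios (z−y)/z: (2300−460)/2300 = 0.8000; (2300−800)/2300 = 0.6522; (2300−1160)/2300 = 0.4957; (2300−1500)/2300 = 0.3478; (2300−1760)/2300 = 0.2348; (2300−1800)/2300 = 0.2174; (2300−1860)/2300 = 0.1913.
Sum of shortfalls = 2.939130; P₁ averages over all N: 2.939130 / 11 = 0.267.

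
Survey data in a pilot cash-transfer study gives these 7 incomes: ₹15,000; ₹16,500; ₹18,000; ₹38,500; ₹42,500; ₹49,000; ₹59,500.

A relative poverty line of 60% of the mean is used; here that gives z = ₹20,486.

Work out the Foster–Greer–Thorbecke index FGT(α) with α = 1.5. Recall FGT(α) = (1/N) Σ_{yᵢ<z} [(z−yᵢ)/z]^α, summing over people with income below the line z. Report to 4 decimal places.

Below z: ₹15,000, ₹16,500, ₹18,000 (q = 3 of N = 7).
Normalized shortfalls: (20486−15000)/20486 = 0.2678; (20486−16500)/20486 = 0.1946; (20486−18000)/20486 = 0.1214.
Raised to α = 1.5: 0.13858; 0.08583; 0.04227.
Sum = 0.266679; FGT(1.5) = 0.266679 / 7 = 0.0381.

0.0381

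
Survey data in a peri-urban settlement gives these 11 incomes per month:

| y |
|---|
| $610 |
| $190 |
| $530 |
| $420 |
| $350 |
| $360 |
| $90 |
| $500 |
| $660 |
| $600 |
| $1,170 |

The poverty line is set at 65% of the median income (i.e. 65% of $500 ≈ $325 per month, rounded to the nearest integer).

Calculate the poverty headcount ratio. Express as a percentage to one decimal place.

2 of the 11 individuals have income below $325.
H = 2/11 = 18.2%.

18.2%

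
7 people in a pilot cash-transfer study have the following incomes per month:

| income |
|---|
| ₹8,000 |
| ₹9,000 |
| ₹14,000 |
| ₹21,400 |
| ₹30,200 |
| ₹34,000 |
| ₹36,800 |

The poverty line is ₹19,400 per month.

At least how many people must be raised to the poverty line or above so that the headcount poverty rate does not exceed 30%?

1

3 of the 7 people are poor, so H = 3/7 = 0.429.
A headcount ratio of at most 30% allows at most ⌊0.30 × 7⌋ = 2 poor people.
So at least 3 − 2 = 1 must be lifted.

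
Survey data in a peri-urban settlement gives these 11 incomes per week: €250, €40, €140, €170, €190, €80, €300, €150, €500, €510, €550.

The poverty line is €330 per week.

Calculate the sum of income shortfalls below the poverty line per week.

€1,320

Below the line: €40, €80, €140, €150, €170, €190, €250, €300 (q = 8 of N = 11).
Individual gaps: 330−40 = 290; 330−80 = 250; 330−140 = 190; 330−150 = 180; 330−170 = 160; 330−190 = 140; 330−250 = 80; 330−300 = 30.
Aggregate gap = €1,320.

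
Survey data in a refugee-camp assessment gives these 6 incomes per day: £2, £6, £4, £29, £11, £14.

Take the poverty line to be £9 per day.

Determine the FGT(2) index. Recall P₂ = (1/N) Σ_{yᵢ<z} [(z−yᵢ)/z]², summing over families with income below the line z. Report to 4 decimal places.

0.1708

Poor units: £2, £4, £6 (q = 3 of N = 6).
Normalized shortfalls: (9−2)/9 = 0.7778; (9−4)/9 = 0.5556; (9−6)/9 = 0.3333.
Squared: 0.6049; 0.3086; 0.1111.
Sum = 1.024691; P₂ = 1.024691 / 6 = 0.1708.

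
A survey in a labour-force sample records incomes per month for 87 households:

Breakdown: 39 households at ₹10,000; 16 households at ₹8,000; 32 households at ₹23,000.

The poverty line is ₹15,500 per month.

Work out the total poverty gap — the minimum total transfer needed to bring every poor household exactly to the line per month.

₹334,500

Below the line: 16×₹8,000, 39×₹10,000 (q = 55 of N = 87).
Individual gaps: 16×(15500−8000) = 120000; 39×(15500−10000) = 214500.
Aggregate gap = ₹334,500.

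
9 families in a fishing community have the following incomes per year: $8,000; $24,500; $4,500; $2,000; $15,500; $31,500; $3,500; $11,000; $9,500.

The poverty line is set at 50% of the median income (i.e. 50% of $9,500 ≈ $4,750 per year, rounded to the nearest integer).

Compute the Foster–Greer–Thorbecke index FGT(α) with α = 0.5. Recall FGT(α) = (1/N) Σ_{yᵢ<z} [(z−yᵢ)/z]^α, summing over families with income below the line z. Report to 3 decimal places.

Poor units: $2,000, $3,500, $4,500 (q = 3 of N = 9).
Gap ratios (z−y)/z: (4750−2000)/4750 = 0.5789; (4750−3500)/4750 = 0.2632; (4750−4500)/4750 = 0.0526.
Raised to α = 0.5: 0.76089; 0.51299; 0.22942.
Sum = 1.503291; FGT(0.5) = 1.503291 / 9 = 0.167.

0.167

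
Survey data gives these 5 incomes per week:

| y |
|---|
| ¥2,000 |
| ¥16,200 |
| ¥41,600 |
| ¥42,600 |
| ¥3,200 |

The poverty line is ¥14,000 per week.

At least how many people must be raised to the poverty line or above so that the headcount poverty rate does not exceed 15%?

Currently q = 2 of N = 5 are below the line (H = 0.400).
A headcount ratio of at most 15% allows at most ⌊0.15 × 5⌋ = 0 poor people.
So at least 2 − 0 = 2 must be lifted.

2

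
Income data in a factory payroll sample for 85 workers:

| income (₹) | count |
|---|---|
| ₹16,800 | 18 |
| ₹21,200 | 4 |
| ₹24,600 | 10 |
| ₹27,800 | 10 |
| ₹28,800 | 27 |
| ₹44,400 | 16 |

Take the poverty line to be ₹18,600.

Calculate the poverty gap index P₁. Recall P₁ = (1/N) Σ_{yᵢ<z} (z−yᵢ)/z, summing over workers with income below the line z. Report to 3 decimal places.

0.020

Below the line: 18×₹16,800 (q = 18 of N = 85).
Normalized shortfalls: (18600−16800)/18600 = 0.0968 (×18).
Σ = 1.741935. Dividing by the full population N = 85 gives P₁ = 0.020.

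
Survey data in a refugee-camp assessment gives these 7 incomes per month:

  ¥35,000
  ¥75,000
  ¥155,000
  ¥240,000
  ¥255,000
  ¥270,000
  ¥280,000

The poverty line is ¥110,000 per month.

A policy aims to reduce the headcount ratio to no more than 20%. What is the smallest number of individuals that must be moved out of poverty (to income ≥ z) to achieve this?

1

Currently q = 2 of N = 7 are below the line (H = 0.286).
A headcount ratio of at most 20% allows at most ⌊0.20 × 7⌋ = 1 poor individuals.
So at least 2 − 1 = 1 must be lifted.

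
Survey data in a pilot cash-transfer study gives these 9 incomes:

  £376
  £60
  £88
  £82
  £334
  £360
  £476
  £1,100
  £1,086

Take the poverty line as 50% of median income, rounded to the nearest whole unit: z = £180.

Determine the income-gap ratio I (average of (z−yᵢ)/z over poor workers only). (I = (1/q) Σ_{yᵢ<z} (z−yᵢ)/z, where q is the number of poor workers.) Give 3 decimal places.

0.574

Below the line: £60, £82, £88 (q = 3 of N = 9).
Shortfall ratios (z−y)/z: 0.6667, 0.5444, 0.5111; sum = 1.722222.
I averages over the q = 3 poor units only: 1.722222 / 3 = 0.574.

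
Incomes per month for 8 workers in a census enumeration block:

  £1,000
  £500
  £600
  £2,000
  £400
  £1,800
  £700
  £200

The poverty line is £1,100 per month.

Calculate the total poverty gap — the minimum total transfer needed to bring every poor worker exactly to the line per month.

£3,200

Poor units: £200, £400, £500, £600, £700, £1,000 (q = 6 of N = 8).
Individual gaps: 1100−200 = 900; 1100−400 = 700; 1100−500 = 600; 1100−600 = 500; 1100−700 = 400; 1100−1000 = 100.
Aggregate gap = £3,200.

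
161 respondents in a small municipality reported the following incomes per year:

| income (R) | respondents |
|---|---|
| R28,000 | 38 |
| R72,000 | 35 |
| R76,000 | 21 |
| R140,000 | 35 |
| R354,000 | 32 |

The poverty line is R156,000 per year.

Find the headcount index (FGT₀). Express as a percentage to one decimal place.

80.1%

129 of the 161 respondents have income below R156,000.
H = 129/161 = 80.1%.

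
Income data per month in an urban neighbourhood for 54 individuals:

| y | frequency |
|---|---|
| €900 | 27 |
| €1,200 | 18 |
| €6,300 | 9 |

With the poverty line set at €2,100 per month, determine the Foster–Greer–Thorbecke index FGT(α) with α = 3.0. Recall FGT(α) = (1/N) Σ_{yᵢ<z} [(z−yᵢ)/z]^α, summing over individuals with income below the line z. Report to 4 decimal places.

Poor units: 27×€900, 18×€1,200 (q = 45 of N = 54).
Shortfall ratios: (2100−900)/2100 = 0.5714 (×27); (2100−1200)/2100 = 0.4286 (×18).
Raised to α = 3.0: 0.18659 (×27); 0.07872 (×18).
Sum = 6.454810; FGT(3.0) = 6.454810 / 54 = 0.1195.

0.1195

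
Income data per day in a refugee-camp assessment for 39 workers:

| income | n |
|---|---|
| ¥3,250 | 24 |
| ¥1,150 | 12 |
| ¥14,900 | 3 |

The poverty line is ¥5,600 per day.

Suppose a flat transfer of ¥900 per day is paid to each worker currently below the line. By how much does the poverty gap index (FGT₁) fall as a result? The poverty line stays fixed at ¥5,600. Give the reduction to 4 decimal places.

Before: below the line — 12×¥1,150, 24×¥3,250; poverty gap index (FGT₁) = 0.502747.
After the ¥900 transfer: below the line — 12×¥2,050, 24×¥4,150; poverty gap index (FGT₁) = 0.354396.
Reduction = 0.502747 − 0.354396 = 0.1484.

0.1484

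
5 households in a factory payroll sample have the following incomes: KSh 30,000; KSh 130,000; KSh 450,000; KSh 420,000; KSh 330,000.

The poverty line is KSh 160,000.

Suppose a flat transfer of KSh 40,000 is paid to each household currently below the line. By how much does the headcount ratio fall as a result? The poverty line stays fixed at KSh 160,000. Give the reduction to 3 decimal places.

Before: below the line — KSh 30,000, KSh 130,000; headcount ratio = 0.40000.
After the KSh 40,000 transfer: below the line — KSh 70,000; headcount ratio = 0.20000.
Reduction = 0.40000 − 0.20000 = 0.200.

0.200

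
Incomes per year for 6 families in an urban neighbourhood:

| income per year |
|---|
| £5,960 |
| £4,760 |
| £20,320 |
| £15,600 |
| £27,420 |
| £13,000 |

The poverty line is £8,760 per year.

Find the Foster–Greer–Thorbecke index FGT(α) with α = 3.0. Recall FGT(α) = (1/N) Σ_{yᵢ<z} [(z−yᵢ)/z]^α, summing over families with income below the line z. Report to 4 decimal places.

Poor units: £4,760, £5,960 (q = 2 of N = 6).
Shortfall ratios: (8760−4760)/8760 = 0.4566; (8760−5960)/8760 = 0.3196.
Raised to α = 3.0: 0.09521; 0.03266.
Sum = 0.127863; FGT(3.0) = 0.127863 / 6 = 0.0213.

0.0213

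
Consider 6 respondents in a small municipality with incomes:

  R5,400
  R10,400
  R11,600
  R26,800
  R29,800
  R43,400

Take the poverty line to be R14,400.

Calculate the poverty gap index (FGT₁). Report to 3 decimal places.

Below the line: R5,400, R10,400, R11,600 (q = 3 of N = 6).
Gap ratios (z−y)/z: (14400−5400)/14400 = 0.6250; (14400−10400)/14400 = 0.2778; (14400−11600)/14400 = 0.1944.
Σ = 1.097222. Dividing by the full population N = 6 gives P₁ = 0.183.

0.183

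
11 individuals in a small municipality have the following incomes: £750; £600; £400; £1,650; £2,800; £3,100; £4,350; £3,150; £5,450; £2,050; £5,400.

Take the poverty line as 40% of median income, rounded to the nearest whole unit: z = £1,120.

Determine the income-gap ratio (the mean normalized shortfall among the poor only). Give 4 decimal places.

Below the line: £400, £600, £750 (q = 3 of N = 11).
Relative gaps: 0.6429, 0.4643, 0.3304; sum = 1.437500.
The income-gap ratio divides by q (the poor only): 1.437500 / 3 = 0.4792.

0.4792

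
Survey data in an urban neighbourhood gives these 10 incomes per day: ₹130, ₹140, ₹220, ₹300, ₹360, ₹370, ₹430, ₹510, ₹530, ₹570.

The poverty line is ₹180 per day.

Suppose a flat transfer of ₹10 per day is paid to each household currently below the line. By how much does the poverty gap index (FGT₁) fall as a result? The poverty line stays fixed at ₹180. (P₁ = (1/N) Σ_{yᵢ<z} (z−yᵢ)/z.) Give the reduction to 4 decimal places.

0.0111

Before: below the line — ₹130, ₹140; poverty gap index (FGT₁) = 0.050000.
After the ₹10 transfer: below the line — ₹140, ₹150; poverty gap index (FGT₁) = 0.038889.
Reduction = 0.050000 − 0.038889 = 0.0111.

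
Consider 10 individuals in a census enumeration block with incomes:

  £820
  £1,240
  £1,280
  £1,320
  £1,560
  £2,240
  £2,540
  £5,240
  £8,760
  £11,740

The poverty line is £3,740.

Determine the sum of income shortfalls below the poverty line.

Incomes under z: £820, £1,240, £1,280, £1,320, £1,560, £2,240, £2,540 (q = 7 of N = 10).
Individual gaps: 3740−820 = 2920; 3740−1240 = 2500; 3740−1280 = 2460; 3740−1320 = 2420; 3740−1560 = 2180; 3740−2240 = 1500; 3740−2540 = 1200.
Aggregate gap = £15,180.

£15,180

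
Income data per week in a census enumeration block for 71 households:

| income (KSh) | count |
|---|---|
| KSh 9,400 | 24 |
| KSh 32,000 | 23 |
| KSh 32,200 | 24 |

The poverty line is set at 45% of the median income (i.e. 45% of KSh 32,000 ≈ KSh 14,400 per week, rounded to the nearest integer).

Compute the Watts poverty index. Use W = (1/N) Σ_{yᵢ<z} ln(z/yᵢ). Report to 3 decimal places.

Below the line: 24×KSh 9,400 (q = 24 of N = 71).
Log shortfalls: ln(14400/9400) = 0.4265 (×24).
W = 10.236444 / 71 = 0.144.

0.144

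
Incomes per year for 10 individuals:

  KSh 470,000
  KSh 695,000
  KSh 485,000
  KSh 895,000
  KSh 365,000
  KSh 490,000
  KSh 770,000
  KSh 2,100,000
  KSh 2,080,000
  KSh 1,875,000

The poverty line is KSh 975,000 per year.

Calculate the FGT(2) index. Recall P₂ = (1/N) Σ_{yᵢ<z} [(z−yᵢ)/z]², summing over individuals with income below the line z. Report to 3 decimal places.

0.129

Below z: KSh 365,000, KSh 470,000, KSh 485,000, KSh 490,000, KSh 695,000, KSh 770,000, KSh 895,000 (q = 7 of N = 10).
Normalized shortfalls: (975000−365000)/975000 = 0.6256; (975000−470000)/975000 = 0.5179; (975000−485000)/975000 = 0.5026; (975000−490000)/975000 = 0.4974; (975000−695000)/975000 = 0.2872; (975000−770000)/975000 = 0.2103; (975000−895000)/975000 = 0.0821.
Squared: 0.3914; 0.2683; 0.2526; 0.2474; 0.0825; 0.0442; 0.0067.
Sum = 1.293123; P₂ = 1.293123 / 10 = 0.129.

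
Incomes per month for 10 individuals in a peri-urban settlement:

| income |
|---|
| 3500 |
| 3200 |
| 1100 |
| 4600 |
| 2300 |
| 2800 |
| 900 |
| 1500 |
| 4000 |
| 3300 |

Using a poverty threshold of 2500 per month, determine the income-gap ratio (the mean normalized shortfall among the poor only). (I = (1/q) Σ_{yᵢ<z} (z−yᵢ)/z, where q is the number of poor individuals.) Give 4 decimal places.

Incomes under z: 900, 1100, 1500, 2300 (q = 4 of N = 10).
Relative gaps: 0.6400, 0.5600, 0.4000, 0.0800; sum = 1.680000.
The income-gap ratio divides by q (the poor only): 1.680000 / 4 = 0.4200.

0.4200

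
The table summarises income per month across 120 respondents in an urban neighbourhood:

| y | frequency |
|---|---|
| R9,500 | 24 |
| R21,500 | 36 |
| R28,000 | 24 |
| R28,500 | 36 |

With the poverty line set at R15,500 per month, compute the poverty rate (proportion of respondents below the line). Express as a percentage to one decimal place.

20.0%

24 of the 120 respondents have income below R15,500.
H = 24/120 = 20.0%.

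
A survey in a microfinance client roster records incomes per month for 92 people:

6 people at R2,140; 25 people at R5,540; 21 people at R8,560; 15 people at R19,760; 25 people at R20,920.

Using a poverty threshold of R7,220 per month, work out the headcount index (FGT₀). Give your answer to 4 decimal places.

31 of the 92 people have income below R7,220.
H = 31/92 = 0.3370.

0.3370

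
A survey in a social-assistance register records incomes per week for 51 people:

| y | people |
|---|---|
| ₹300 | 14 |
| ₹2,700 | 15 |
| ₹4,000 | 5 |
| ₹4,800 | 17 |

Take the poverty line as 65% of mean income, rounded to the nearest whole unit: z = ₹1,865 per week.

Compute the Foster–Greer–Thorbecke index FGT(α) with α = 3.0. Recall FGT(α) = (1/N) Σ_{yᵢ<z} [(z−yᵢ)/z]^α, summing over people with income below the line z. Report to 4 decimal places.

0.1622

Poor units: 14×₹300 (q = 14 of N = 51).
Relative gaps: (1865−300)/1865 = 0.8391 (×14).
Raised to α = 3.0: 0.59089 (×14).
Sum = 8.272458; FGT(3.0) = 8.272458 / 51 = 0.1622.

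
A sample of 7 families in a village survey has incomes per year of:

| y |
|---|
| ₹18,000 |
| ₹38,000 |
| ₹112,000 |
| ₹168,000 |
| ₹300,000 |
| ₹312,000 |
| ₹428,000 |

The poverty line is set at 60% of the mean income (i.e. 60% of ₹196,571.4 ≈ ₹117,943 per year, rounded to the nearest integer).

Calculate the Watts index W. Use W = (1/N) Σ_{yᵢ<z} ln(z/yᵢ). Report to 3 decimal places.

Below the line: ₹18,000, ₹38,000, ₹112,000 (q = 3 of N = 7).
Log shortfalls: ln(117943/18000) = 1.8798; ln(117943/38000) = 1.1326; ln(117943/112000) = 0.0517.
W = 3.064148 / 7 = 0.438.

0.438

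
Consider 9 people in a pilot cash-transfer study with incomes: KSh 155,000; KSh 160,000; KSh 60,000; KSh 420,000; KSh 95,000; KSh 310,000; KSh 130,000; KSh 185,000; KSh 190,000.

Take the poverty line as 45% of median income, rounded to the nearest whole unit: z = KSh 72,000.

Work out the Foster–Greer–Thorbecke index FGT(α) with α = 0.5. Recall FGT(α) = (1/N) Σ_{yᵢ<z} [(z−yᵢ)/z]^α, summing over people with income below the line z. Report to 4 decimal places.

Below z: KSh 60,000 (q = 1 of N = 9).
Relative gaps: (72000−60000)/72000 = 0.1667.
Raised to α = 0.5: 0.40825.
Sum = 0.408248; FGT(0.5) = 0.408248 / 9 = 0.0454.

0.0454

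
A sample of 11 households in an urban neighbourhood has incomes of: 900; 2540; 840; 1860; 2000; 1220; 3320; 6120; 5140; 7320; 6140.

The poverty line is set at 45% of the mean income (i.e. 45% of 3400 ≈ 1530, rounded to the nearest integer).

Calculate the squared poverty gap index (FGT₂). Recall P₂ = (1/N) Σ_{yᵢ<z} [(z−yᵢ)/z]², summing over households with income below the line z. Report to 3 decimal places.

0.038

Poor units: 840, 900, 1220 (q = 3 of N = 11).
Shortfall ratios: (1530−840)/1530 = 0.4510; (1530−900)/1530 = 0.4118; (1530−1220)/1530 = 0.2026.
Squared: 0.2034; 0.1696; 0.0411.
Sum = 0.413986; P₂ = 0.413986 / 11 = 0.038.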